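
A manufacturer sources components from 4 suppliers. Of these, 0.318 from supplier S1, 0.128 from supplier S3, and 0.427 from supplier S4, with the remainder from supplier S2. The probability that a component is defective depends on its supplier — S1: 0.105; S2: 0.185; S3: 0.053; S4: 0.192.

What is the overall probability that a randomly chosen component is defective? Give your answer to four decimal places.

0.1457

P(S2) = 1 − (0.318 + 0.128 + 0.427) = 0.127.
P(D) = P(D|S1)·P(S1) + P(D|S2)·P(S2) + P(D|S3)·P(S3) + P(D|S4)·P(S4)
      = 0.105·0.318 + 0.185·0.127 + 0.053·0.128 + 0.192·0.427
      = 0.03339 + 0.023495 + 0.006784 + 0.081984 = 0.145653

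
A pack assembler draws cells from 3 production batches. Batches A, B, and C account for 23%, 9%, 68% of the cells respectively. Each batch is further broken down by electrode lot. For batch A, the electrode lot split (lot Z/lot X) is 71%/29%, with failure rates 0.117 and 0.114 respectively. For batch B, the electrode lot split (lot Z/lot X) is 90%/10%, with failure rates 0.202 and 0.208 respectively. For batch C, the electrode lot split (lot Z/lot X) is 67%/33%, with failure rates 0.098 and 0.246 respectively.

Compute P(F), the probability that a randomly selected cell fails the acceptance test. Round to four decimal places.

P(F|A) = 0.71·0.117 + 0.29·0.114 = 0.08307 + 0.03306 = 0.11613
P(F|B) = 0.9·0.202 + 0.1·0.208 = 0.1818 + 0.0208 = 0.2026
P(F|C) = 0.67·0.098 + 0.33·0.246 = 0.06566 + 0.08118 = 0.14684
By total probability over the outer partition,
P(F) = 0.23·0.11613 + 0.09·0.2026 + 0.68·0.14684
      = 0.0267099 + 0.018234 + 0.0998512 = 0.1447951

0.1448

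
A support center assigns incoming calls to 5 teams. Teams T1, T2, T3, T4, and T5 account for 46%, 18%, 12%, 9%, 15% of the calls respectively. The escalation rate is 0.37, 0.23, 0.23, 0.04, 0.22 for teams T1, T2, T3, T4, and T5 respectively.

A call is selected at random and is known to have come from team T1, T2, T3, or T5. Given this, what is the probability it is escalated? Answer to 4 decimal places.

0.2991

Let S = {T1, T2, T3, T5}.
P(S) = 0.46 + 0.18 + 0.12 + 0.15 = 0.91.
P(E ∩ S) = 0.37·0.46 + 0.23·0.18 + 0.23·0.12 + 0.22·0.15 = 0.1702 + 0.0414 + 0.0276 + 0.033 = 0.2722.
P(E | S) = 0.2722 / 0.91 = 0.299121…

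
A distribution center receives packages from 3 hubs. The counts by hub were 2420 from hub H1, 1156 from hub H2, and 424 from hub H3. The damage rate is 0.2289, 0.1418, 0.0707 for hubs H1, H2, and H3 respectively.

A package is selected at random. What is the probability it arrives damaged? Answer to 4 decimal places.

Total: 2420 + 1156 + 424 = 4000.
P(H1) = 2420/4000 = 0.605. P(H2) = 1156/4000 = 0.289. P(H3) = 424/4000 = 0.106.
P(D) = P(D|H1)·P(H1) + P(D|H2)·P(H2) + P(D|H3)·P(H3)
      = 0.2289·0.605 + 0.1418·0.289 + 0.0707·0.106
      = 0.1384845 + 0.0409802 + 0.0074942 = 0.1869589

0.1870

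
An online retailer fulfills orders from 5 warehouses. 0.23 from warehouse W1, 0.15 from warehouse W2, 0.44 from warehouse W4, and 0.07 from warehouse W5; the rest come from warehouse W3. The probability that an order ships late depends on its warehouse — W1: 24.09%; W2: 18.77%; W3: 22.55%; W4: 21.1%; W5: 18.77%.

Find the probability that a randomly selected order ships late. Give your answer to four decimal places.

0.2143

P(W3) = 1 − (0.23 + 0.15 + 0.44 + 0.07) = 0.11.
P(L) = P(L|W1)·P(W1) + P(L|W2)·P(W2) + P(L|W3)·P(W3) + P(L|W4)·P(W4) + P(L|W5)·P(W5)
      = 0.2409·0.23 + 0.1877·0.15 + 0.2255·0.11 + 0.211·0.44 + 0.1877·0.07
      = 0.055407 + 0.028155 + 0.024805 + 0.09284 + 0.013139 = 0.214346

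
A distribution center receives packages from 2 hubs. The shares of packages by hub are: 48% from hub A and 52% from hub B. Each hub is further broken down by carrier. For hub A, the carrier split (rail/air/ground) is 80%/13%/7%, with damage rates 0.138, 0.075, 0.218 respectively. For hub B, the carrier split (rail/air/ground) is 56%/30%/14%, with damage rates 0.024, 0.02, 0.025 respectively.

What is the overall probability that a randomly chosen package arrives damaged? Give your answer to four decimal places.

P(D|A) = 0.8·0.138 + 0.13·0.075 + 0.07·0.218 = 0.1104 + 0.00975 + 0.01526 = 0.13541
P(D|B) = 0.56·0.024 + 0.3·0.02 + 0.14·0.025 = 0.01344 + 0.006 + 0.0035 = 0.02294
Then overall,
P(D) = 0.48·0.13541 + 0.52·0.02294
      = 0.0649968 + 0.0119288 = 0.0769256

P(D) ≈ 0.0769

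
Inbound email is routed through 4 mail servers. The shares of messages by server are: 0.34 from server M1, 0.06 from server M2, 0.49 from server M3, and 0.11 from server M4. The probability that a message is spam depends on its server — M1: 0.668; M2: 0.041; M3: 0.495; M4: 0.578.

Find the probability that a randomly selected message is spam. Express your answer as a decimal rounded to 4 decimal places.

P(S) ≈ 0.5357

Summing over the partition,
P(S) = P(S|M1)·P(M1) + P(S|M2)·P(M2) + P(S|M3)·P(M3) + P(S|M4)·P(M4)
      = 0.668·0.34 + 0.041·0.06 + 0.495·0.49 + 0.578·0.11
      = 0.22712 + 0.00246 + 0.24255 + 0.06358 = 0.53571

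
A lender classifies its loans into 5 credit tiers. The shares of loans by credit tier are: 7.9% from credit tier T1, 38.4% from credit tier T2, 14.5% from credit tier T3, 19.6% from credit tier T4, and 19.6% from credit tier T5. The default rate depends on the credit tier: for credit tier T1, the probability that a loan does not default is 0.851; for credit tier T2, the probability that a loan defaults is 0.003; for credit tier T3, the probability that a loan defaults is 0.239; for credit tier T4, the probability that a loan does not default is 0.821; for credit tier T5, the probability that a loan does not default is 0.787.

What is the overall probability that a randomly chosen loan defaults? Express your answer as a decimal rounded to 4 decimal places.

P(D|T1) = 1 − 0.851 = 0.149.
P(D|T4) = 1 − 0.821 = 0.179.
P(D|T5) = 1 − 0.787 = 0.213.
P(D) = P(D|T1)·P(T1) + P(D|T2)·P(T2) + P(D|T3)·P(T3) + P(D|T4)·P(T4) + P(D|T5)·P(T5)
      = 0.149·0.079 + 0.003·0.384 + 0.239·0.145 + 0.179·0.196 + 0.213·0.196
      = 0.011771 + 0.001152 + 0.034655 + 0.035084 + 0.041748 = 0.12441

0.1244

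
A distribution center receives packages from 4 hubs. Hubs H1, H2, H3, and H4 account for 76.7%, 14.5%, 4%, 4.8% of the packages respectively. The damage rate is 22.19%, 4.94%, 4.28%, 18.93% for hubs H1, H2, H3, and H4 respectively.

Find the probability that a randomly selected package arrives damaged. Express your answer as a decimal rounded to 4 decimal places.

0.1882

P(D) = P(D|H1)·P(H1) + P(D|H2)·P(H2) + P(D|H3)·P(H3) + P(D|H4)·P(H4)
      = 0.2219·0.767 + 0.0494·0.145 + 0.0428·0.04 + 0.1893·0.048
      = 0.1701973 + 0.007163 + 0.001712 + 0.0090864 = 0.1881587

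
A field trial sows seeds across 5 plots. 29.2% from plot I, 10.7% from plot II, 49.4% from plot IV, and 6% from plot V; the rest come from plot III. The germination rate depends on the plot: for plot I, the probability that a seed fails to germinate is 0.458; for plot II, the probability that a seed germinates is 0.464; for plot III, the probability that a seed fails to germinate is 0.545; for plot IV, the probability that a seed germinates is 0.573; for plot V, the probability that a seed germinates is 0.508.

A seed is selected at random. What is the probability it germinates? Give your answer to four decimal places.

P(G) ≈ 0.5428

P(III) = 1 − (0.292 + 0.107 + 0.494 + 0.06) = 0.047.
P(G|I) = 1 − 0.458 = 0.542.
P(G|III) = 1 − 0.545 = 0.455.
P(G) = P(G|I)·P(I) + P(G|II)·P(II) + P(G|III)·P(III) + P(G|IV)·P(IV) + P(G|V)·P(V)
      = 0.542·0.292 + 0.464·0.107 + 0.455·0.047 + 0.573·0.494 + 0.508·0.06
      = 0.158264 + 0.049648 + 0.021385 + 0.283062 + 0.03048 = 0.542839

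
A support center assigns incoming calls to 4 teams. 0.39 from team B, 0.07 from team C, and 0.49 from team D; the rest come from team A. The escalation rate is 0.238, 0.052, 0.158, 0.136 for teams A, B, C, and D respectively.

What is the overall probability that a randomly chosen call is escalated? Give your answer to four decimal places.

P(A) = 1 − (0.39 + 0.07 + 0.49) = 0.05.
P(E) = P(E|A)·P(A) + P(E|B)·P(B) + P(E|C)·P(C) + P(E|D)·P(D)
      = 0.238·0.05 + 0.052·0.39 + 0.158·0.07 + 0.136·0.49
      = 0.0119 + 0.02028 + 0.01106 + 0.06664 = 0.10988

P(E) ≈ 0.1099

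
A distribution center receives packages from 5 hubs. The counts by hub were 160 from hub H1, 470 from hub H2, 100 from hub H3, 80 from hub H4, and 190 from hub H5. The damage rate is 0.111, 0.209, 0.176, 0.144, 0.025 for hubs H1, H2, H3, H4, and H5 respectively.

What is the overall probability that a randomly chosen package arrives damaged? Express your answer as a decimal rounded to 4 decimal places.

Total: 160 + 470 + 100 + 80 + 190 = 1000.
P(H1) = 160/1000 = 0.16. P(H2) = 470/1000 = 0.47. P(H3) = 100/1000 = 0.1. P(H4) = 80/1000 = 0.08. P(H5) = 190/1000 = 0.19.
Using total probability over the partition,
P(D) = P(D|H1)·P(H1) + P(D|H2)·P(H2) + P(D|H3)·P(H3) + P(D|H4)·P(H4) + P(D|H5)·P(H5)
      = 0.111·0.16 + 0.209·0.47 + 0.176·0.1 + 0.144·0.08 + 0.025·0.19
      = 0.01776 + 0.09823 + 0.0176 + 0.01152 + 0.00475 = 0.14986

0.1499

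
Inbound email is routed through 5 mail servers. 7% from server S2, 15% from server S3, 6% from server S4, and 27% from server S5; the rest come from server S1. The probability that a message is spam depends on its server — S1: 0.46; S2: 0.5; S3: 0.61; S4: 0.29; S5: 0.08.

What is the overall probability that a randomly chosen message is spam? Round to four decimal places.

P(S1) = 1 − (0.07 + 0.15 + 0.06 + 0.27) = 0.45.
Summing over the partition,
P(S) = P(S|S1)·P(S1) + P(S|S2)·P(S2) + P(S|S3)·P(S3) + P(S|S4)·P(S4) + P(S|S5)·P(S5)
      = 0.46·0.45 + 0.5·0.07 + 0.61·0.15 + 0.29·0.06 + 0.08·0.27
      = 0.207 + 0.035 + 0.0915 + 0.0174 + 0.0216 = 0.3725

0.3725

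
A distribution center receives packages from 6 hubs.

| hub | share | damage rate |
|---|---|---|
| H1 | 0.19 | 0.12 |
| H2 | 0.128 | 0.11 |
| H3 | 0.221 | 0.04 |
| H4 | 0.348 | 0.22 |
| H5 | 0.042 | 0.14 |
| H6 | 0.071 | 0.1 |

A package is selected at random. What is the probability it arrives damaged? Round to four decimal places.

By the law of total probability,
P(D) = P(D|H1)·P(H1) + P(D|H2)·P(H2) + P(D|H3)·P(H3) + P(D|H4)·P(H4) + P(D|H5)·P(H5) + P(D|H6)·P(H6)
      = 0.12·0.19 + 0.11·0.128 + 0.04·0.221 + 0.22·0.348 + 0.14·0.042 + 0.1·0.071
      = 0.0228 + 0.01408 + 0.00884 + 0.07656 + 0.00588 + 0.0071 = 0.13526

P(D) ≈ 0.1353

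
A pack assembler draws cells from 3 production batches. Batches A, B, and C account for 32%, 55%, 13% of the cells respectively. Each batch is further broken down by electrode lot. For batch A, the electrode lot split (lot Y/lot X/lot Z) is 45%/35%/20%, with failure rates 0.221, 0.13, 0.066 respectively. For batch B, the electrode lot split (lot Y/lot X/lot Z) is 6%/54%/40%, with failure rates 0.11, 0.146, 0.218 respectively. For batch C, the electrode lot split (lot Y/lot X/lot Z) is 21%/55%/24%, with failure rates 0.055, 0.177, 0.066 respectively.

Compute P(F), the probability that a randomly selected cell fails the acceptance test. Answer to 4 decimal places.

P(F) ≈ 0.1618

P(F|A) = 0.45·0.221 + 0.35·0.13 + 0.2·0.066 = 0.09945 + 0.0455 + 0.0132 = 0.15815
P(F|B) = 0.06·0.11 + 0.54·0.146 + 0.4·0.218 = 0.0066 + 0.07884 + 0.0872 = 0.17264
P(F|C) = 0.21·0.055 + 0.55·0.177 + 0.24·0.066 = 0.01155 + 0.09735 + 0.01584 = 0.12474
Then overall,
P(F) = 0.32·0.15815 + 0.55·0.17264 + 0.13·0.12474
      = 0.050608 + 0.094952 + 0.0162162 = 0.1617762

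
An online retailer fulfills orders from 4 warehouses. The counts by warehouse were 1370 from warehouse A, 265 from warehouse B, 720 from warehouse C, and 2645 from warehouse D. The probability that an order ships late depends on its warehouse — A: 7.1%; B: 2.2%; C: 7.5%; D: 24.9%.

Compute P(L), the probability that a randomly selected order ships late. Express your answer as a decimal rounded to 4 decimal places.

P(L) ≈ 0.1631

Total: 1370 + 265 + 720 + 2645 = 5000.
P(A) = 1370/5000 = 0.274. P(B) = 265/5000 = 0.053. P(C) = 720/5000 = 0.144. P(D) = 2645/5000 = 0.529.
P(L) = P(L|A)·P(A) + P(L|B)·P(B) + P(L|C)·P(C) + P(L|D)·P(D)
      = 0.071·0.274 + 0.022·0.053 + 0.075·0.144 + 0.249·0.529
      = 0.019454 + 0.001166 + 0.0108 + 0.131721 = 0.163141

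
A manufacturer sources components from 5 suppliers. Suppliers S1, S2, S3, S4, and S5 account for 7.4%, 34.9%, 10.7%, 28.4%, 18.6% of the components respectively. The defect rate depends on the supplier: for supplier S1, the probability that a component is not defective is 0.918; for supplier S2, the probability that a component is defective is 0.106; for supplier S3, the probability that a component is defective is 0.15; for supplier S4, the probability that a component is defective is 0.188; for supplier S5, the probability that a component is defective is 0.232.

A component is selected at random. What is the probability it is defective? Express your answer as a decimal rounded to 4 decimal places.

P(D) ≈ 0.1557

P(D|S1) = 1 − 0.918 = 0.082.
P(D) = P(D|S1)·P(S1) + P(D|S2)·P(S2) + P(D|S3)·P(S3) + P(D|S4)·P(S4) + P(D|S5)·P(S5)
      = 0.082·0.074 + 0.106·0.349 + 0.15·0.107 + 0.188·0.284 + 0.232·0.186
      = 0.006068 + 0.036994 + 0.01605 + 0.053392 + 0.043152 = 0.155656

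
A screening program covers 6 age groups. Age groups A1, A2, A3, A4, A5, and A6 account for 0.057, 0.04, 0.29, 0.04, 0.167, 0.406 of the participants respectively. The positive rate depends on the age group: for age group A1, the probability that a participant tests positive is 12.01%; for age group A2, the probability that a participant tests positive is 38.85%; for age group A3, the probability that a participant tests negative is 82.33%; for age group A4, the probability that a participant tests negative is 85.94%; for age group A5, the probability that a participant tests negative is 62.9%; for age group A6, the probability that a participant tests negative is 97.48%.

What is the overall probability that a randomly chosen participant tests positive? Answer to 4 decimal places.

P(T|A3) = 1 − 0.8233 = 0.1767.
P(T|A4) = 1 − 0.8594 = 0.1406.
P(T|A5) = 1 − 0.629 = 0.371.
P(T|A6) = 1 − 0.9748 = 0.0252.
P(T) = P(T|A1)·P(A1) + P(T|A2)·P(A2) + P(T|A3)·P(A3) + P(T|A4)·P(A4) + P(T|A5)·P(A5) + P(T|A6)·P(A6)
      = 0.1201·0.057 + 0.3885·0.04 + 0.1767·0.29 + 0.1406·0.04 + 0.371·0.167 + 0.0252·0.406
      = 0.0068457 + 0.01554 + 0.051243 + 0.005624 + 0.061957 + 0.0102312 = 0.1514409

P(T) ≈ 0.1514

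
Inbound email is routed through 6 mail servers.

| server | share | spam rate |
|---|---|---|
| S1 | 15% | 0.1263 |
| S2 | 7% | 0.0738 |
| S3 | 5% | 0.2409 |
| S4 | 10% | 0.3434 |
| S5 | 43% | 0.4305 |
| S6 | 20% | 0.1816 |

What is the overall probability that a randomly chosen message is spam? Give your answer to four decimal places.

0.2919

By the law of total probability,
P(S) = P(S|S1)·P(S1) + P(S|S2)·P(S2) + P(S|S3)·P(S3) + P(S|S4)·P(S4) + P(S|S5)·P(S5) + P(S|S6)·P(S6)
      = 0.1263·0.15 + 0.0738·0.07 + 0.2409·0.05 + 0.3434·0.1 + 0.4305·0.43 + 0.1816·0.2
      = 0.018945 + 0.005166 + 0.012045 + 0.03434 + 0.185115 + 0.03632 = 0.291931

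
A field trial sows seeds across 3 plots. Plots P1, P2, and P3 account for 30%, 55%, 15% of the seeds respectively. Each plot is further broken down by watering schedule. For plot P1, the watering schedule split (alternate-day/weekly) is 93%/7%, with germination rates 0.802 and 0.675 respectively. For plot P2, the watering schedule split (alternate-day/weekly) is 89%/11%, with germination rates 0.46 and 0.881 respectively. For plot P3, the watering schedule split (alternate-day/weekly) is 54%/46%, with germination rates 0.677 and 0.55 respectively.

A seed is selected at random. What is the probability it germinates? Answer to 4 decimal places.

P(G|P1) = 0.93·0.802 + 0.07·0.675 = 0.74586 + 0.04725 = 0.79311
P(G|P2) = 0.89·0.46 + 0.11·0.881 = 0.4094 + 0.09691 = 0.50631
P(G|P3) = 0.54·0.677 + 0.46·0.55 = 0.36558 + 0.253 = 0.61858
Then overall,
P(G) = 0.3·0.79311 + 0.55·0.50631 + 0.15·0.61858
      = 0.237933 + 0.2784705 + 0.092787 = 0.6091905

P(G) ≈ 0.6092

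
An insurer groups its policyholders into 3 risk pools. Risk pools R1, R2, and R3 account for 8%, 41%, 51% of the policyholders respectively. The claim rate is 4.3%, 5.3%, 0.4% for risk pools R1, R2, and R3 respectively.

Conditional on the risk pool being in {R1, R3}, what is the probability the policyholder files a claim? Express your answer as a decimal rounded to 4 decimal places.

Let S = {R1, R3}.
P(S) = 0.08 + 0.51 = 0.59.
P(C ∩ S) = 0.043·0.08 + 0.004·0.51 = 0.00344 + 0.00204 = 0.00548.
P(C | S) = 0.00548 / 0.59 = 0.009288…

0.0093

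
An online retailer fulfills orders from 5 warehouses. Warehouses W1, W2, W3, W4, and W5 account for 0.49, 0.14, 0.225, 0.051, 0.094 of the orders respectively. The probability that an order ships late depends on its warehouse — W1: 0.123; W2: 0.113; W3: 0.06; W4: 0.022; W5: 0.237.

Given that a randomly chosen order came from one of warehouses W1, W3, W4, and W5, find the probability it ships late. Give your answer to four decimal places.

Let S = {W1, W3, W4, W5}.
P(S) = 0.49 + 0.225 + 0.051 + 0.094 = 0.86.
P(L ∩ S) = 0.123·0.49 + 0.06·0.225 + 0.022·0.051 + 0.237·0.094 = 0.06027 + 0.0135 + 0.001122 + 0.022278 = 0.09717.
P(L | S) = 0.09717 / 0.86 = 0.112988…

P(L|S) ≈ 0.1130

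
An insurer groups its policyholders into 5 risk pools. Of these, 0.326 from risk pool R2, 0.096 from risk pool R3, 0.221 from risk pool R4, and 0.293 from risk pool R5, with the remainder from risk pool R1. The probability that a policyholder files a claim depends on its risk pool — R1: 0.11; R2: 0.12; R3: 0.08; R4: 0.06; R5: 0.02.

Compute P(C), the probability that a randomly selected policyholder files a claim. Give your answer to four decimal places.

P(C) ≈ 0.0730

P(R1) = 1 − (0.326 + 0.096 + 0.221 + 0.293) = 0.064.
P(C) = P(C|R1)·P(R1) + P(C|R2)·P(R2) + P(C|R3)·P(R3) + P(C|R4)·P(R4) + P(C|R5)·P(R5)
      = 0.11·0.064 + 0.12·0.326 + 0.08·0.096 + 0.06·0.221 + 0.02·0.293
      = 0.00704 + 0.03912 + 0.00768 + 0.01326 + 0.00586 = 0.07296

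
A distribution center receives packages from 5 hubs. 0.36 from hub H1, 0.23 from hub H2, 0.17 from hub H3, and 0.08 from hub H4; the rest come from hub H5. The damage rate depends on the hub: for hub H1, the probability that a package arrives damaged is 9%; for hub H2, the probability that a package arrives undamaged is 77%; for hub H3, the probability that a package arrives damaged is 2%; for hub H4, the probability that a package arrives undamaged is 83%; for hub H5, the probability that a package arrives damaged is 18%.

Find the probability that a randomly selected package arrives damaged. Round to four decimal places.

P(H5) = 1 − (0.36 + 0.23 + 0.17 + 0.08) = 0.16.
P(D|H2) = 1 − 0.77 = 0.23.
P(D|H4) = 1 − 0.83 = 0.17.
P(D) = P(D|H1)·P(H1) + P(D|H2)·P(H2) + P(D|H3)·P(H3) + P(D|H4)·P(H4) + P(D|H5)·P(H5)
      = 0.09·0.36 + 0.23·0.23 + 0.02·0.17 + 0.17·0.08 + 0.18·0.16
      = 0.0324 + 0.0529 + 0.0034 + 0.0136 + 0.0288 = 0.1311

0.1311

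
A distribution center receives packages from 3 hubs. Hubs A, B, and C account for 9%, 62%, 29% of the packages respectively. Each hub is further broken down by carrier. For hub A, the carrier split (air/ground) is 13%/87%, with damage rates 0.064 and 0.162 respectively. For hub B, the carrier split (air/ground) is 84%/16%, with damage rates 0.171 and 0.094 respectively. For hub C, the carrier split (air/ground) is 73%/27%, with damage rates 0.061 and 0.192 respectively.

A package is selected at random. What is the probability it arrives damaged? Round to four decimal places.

0.1398

P(D|A) = 0.13·0.064 + 0.87·0.162 = 0.00832 + 0.14094 = 0.14926
P(D|B) = 0.84·0.171 + 0.16·0.094 = 0.14364 + 0.01504 = 0.15868
P(D|C) = 0.73·0.061 + 0.27·0.192 = 0.04453 + 0.05184 = 0.09637
Then overall,
P(D) = 0.09·0.14926 + 0.62·0.15868 + 0.29·0.09637
      = 0.0134334 + 0.0983816 + 0.0279473 = 0.1397623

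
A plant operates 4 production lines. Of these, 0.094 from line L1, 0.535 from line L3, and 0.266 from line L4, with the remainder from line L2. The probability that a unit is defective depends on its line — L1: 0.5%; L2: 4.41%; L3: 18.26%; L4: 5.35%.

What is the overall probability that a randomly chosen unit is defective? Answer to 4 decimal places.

P(L2) = 1 − (0.094 + 0.535 + 0.266) = 0.105.
P(D) = P(D|L1)·P(L1) + P(D|L2)·P(L2) + P(D|L3)·P(L3) + P(D|L4)·P(L4)
      = 0.005·0.094 + 0.0441·0.105 + 0.1826·0.535 + 0.0535·0.266
      = 0.00047 + 0.0046305 + 0.097691 + 0.014231 = 0.1170225

P(D) ≈ 0.1170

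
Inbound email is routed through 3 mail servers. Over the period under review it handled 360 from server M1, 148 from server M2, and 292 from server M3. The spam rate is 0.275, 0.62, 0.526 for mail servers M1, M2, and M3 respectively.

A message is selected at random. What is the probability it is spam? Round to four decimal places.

0.4304

Total: 360 + 148 + 292 = 800.
P(M1) = 360/800 = 0.45. P(M2) = 148/800 = 0.185. P(M3) = 292/800 = 0.365.
By the law of total probability,
P(S) = P(S|M1)·P(M1) + P(S|M2)·P(M2) + P(S|M3)·P(M3)
      = 0.275·0.45 + 0.62·0.185 + 0.526·0.365
      = 0.12375 + 0.1147 + 0.19199 = 0.43044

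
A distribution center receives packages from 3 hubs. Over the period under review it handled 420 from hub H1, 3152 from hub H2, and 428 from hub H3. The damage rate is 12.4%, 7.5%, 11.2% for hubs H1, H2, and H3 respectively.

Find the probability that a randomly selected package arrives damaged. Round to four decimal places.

0.0841

Total: 420 + 3152 + 428 = 4000.
P(H1) = 420/4000 = 0.105. P(H2) = 3152/4000 = 0.788. P(H3) = 428/4000 = 0.107.
By the law of total probability,
P(D) = P(D|H1)·P(H1) + P(D|H2)·P(H2) + P(D|H3)·P(H3)
      = 0.124·0.105 + 0.075·0.788 + 0.112·0.107
      = 0.01302 + 0.0591 + 0.011984 = 0.084104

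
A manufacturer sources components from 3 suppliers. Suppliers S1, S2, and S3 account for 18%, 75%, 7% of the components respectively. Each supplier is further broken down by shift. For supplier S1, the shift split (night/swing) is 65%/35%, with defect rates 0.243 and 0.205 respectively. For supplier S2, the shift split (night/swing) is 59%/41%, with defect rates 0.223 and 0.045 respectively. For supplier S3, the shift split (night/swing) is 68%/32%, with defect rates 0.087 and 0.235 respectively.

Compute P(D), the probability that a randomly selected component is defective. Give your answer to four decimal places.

P(D) ≈ 0.1633

P(D|S1) = 0.65·0.243 + 0.35·0.205 = 0.15795 + 0.07175 = 0.2297
P(D|S2) = 0.59·0.223 + 0.41·0.045 = 0.13157 + 0.01845 = 0.15002
P(D|S3) = 0.68·0.087 + 0.32·0.235 = 0.05916 + 0.0752 = 0.13436
Then overall,
P(D) = 0.18·0.2297 + 0.75·0.15002 + 0.07·0.13436
      = 0.041346 + 0.112515 + 0.0094052 = 0.1632662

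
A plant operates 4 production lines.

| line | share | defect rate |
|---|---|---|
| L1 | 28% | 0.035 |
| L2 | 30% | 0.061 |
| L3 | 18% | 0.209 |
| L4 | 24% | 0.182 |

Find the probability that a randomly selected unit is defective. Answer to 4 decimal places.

Summing over the partition,
P(D) = P(D|L1)·P(L1) + P(D|L2)·P(L2) + P(D|L3)·P(L3) + P(D|L4)·P(L4)
      = 0.035·0.28 + 0.061·0.3 + 0.209·0.18 + 0.182·0.24
      = 0.0098 + 0.0183 + 0.03762 + 0.04368 = 0.1094

P(D) ≈ 0.1094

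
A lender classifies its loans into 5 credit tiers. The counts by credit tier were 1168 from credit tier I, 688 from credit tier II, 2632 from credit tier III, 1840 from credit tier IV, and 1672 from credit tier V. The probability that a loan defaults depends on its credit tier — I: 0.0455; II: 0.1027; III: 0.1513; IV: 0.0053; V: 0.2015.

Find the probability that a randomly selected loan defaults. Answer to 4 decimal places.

0.1086

Total: 1168 + 688 + 2632 + 1840 + 1672 = 8000.
P(I) = 1168/8000 = 0.146. P(II) = 688/8000 = 0.086. P(III) = 2632/8000 = 0.329. P(IV) = 1840/8000 = 0.23. P(V) = 1672/8000 = 0.209.
By the law of total probability,
P(D) = P(D|I)·P(I) + P(D|II)·P(II) + P(D|III)·P(III) + P(D|IV)·P(IV) + P(D|V)·P(V)
      = 0.0455·0.146 + 0.1027·0.086 + 0.1513·0.329 + 0.0053·0.23 + 0.2015·0.209
      = 0.006643 + 0.0088322 + 0.0497777 + 0.001219 + 0.0421135 = 0.1085854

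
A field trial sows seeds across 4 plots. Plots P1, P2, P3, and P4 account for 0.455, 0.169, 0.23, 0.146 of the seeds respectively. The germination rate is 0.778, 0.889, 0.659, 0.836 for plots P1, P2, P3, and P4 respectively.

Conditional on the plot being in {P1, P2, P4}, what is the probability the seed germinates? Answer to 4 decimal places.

0.8134

Let S = {P1, P2, P4}.
P(S) = 0.455 + 0.169 + 0.146 = 0.77.
P(G ∩ S) = 0.778·0.455 + 0.889·0.169 + 0.836·0.146 = 0.35399 + 0.150241 + 0.122056 = 0.626287.
P(G | S) = 0.626287 / 0.77 = 0.813360…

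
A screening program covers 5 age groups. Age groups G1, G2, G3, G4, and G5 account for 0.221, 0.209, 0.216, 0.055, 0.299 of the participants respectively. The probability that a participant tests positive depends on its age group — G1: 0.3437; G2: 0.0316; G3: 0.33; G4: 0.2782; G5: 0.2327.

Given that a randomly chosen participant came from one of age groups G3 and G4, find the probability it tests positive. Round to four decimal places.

Let S = {G3, G4}.
P(S) = 0.216 + 0.055 = 0.271.
P(T ∩ S) = 0.33·0.216 + 0.2782·0.055 = 0.07128 + 0.015301 = 0.086581.
P(T | S) = 0.086581 / 0.271 = 0.319487…

0.3195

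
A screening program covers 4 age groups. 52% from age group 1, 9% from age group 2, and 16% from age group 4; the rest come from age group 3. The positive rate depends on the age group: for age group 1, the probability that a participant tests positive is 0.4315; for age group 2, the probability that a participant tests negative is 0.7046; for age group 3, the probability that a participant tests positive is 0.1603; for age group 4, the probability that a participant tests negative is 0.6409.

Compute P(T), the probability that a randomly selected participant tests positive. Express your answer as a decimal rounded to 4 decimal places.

P(T) ≈ 0.3453

P(3) = 1 − (0.52 + 0.09 + 0.16) = 0.23.
P(T|2) = 1 − 0.7046 = 0.2954.
P(T|4) = 1 − 0.6409 = 0.3591.
P(T) = P(T|1)·P(1) + P(T|2)·P(2) + P(T|3)·P(3) + P(T|4)·P(4)
      = 0.4315·0.52 + 0.2954·0.09 + 0.1603·0.23 + 0.3591·0.16
      = 0.22438 + 0.026586 + 0.036869 + 0.057456 = 0.345291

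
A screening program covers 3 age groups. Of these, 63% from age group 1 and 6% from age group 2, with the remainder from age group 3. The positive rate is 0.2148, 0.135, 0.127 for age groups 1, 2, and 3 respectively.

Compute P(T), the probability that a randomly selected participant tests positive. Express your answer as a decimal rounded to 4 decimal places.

P(T) ≈ 0.1828

P(3) = 1 − (0.63 + 0.06) = 0.31.
By the law of total probability,
P(T) = P(T|1)·P(1) + P(T|2)·P(2) + P(T|3)·P(3)
      = 0.2148·0.63 + 0.135·0.06 + 0.127·0.31
      = 0.135324 + 0.0081 + 0.03937 = 0.182794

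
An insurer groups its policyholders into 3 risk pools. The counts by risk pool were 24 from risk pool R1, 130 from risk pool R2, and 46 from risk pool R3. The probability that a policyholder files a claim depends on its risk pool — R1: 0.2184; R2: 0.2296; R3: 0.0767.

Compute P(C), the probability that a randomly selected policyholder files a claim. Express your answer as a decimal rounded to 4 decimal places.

Total: 24 + 130 + 46 = 200.
P(R1) = 24/200 = 0.12. P(R2) = 130/200 = 0.65. P(R3) = 46/200 = 0.23.
P(C) = P(C|R1)·P(R1) + P(C|R2)·P(R2) + P(C|R3)·P(R3)
      = 0.2184·0.12 + 0.2296·0.65 + 0.0767·0.23
      = 0.026208 + 0.14924 + 0.017641 = 0.193089

0.1931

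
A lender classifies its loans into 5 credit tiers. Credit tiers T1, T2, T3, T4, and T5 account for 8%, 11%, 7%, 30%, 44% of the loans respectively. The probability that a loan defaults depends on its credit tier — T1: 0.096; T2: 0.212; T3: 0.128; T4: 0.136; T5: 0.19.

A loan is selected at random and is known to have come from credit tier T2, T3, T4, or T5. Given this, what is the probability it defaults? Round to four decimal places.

P(D|S) ≈ 0.1703

Let S = {T2, T3, T4, T5}.
P(S) = 0.11 + 0.07 + 0.3 + 0.44 = 0.92.
P(D ∩ S) = 0.212·0.11 + 0.128·0.07 + 0.136·0.3 + 0.19·0.44 = 0.02332 + 0.00896 + 0.0408 + 0.0836 = 0.15668.
P(D | S) = 0.15668 / 0.92 = 0.170304…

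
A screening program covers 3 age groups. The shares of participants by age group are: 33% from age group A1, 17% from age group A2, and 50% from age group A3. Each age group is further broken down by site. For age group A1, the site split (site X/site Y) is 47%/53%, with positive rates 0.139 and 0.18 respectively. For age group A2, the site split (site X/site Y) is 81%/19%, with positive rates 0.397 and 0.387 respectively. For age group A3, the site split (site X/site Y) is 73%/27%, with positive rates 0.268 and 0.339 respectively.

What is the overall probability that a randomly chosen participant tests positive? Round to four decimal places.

P(T|A1) = 0.47·0.139 + 0.53·0.18 = 0.06533 + 0.0954 = 0.16073
P(T|A2) = 0.81·0.397 + 0.19·0.387 = 0.32157 + 0.07353 = 0.3951
P(T|A3) = 0.73·0.268 + 0.27·0.339 = 0.19564 + 0.09153 = 0.28717
By total probability over the outer partition,
P(T) = 0.33·0.16073 + 0.17·0.3951 + 0.5·0.28717
      = 0.0530409 + 0.067167 + 0.143585 = 0.2637929

0.2638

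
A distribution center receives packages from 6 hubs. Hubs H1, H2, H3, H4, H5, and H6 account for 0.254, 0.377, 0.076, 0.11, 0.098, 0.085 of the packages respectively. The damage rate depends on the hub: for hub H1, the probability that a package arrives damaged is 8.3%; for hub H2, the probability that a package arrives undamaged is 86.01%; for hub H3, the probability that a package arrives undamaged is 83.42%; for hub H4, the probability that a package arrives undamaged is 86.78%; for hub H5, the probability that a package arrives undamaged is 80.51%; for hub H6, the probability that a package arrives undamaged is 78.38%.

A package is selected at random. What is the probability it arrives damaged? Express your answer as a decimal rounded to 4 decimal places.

P(D) ≈ 0.1384

P(D|H2) = 1 − 0.8601 = 0.1399.
P(D|H3) = 1 − 0.8342 = 0.1658.
P(D|H4) = 1 − 0.8678 = 0.1322.
P(D|H5) = 1 − 0.8051 = 0.1949.
P(D|H6) = 1 − 0.7838 = 0.2162.
P(D) = P(D|H1)·P(H1) + P(D|H2)·P(H2) + P(D|H3)·P(H3) + P(D|H4)·P(H4) + P(D|H5)·P(H5) + P(D|H6)·P(H6)
      = 0.083·0.254 + 0.1399·0.377 + 0.1658·0.076 + 0.1322·0.11 + 0.1949·0.098 + 0.2162·0.085
      = 0.021082 + 0.0527423 + 0.0126008 + 0.014542 + 0.0191002 + 0.018377 = 0.1384443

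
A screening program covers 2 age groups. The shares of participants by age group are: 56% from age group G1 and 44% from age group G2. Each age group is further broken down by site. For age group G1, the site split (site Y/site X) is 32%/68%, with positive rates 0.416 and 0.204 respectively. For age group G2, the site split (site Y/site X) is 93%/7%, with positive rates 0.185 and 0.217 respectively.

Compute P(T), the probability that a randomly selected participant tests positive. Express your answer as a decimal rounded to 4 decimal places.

0.2346

P(T|G1) = 0.32·0.416 + 0.68·0.204 = 0.13312 + 0.13872 = 0.27184
P(T|G2) = 0.93·0.185 + 0.07·0.217 = 0.17205 + 0.01519 = 0.18724
Then overall,
P(T) = 0.56·0.27184 + 0.44·0.18724
      = 0.1522304 + 0.0823856 = 0.234616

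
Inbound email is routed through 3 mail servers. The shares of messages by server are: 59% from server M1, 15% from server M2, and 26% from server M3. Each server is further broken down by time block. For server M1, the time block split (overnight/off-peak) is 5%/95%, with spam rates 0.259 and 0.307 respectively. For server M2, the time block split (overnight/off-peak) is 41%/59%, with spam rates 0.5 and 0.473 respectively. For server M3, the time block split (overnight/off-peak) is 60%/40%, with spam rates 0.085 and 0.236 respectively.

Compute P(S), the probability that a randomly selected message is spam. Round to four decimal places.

P(S|M1) = 0.05·0.259 + 0.95·0.307 = 0.01295 + 0.29165 = 0.3046
P(S|M2) = 0.41·0.5 + 0.59·0.473 = 0.205 + 0.27907 = 0.48407
P(S|M3) = 0.6·0.085 + 0.4·0.236 = 0.051 + 0.0944 = 0.1454
Then overall,
P(S) = 0.59·0.3046 + 0.15·0.48407 + 0.26·0.1454
      = 0.179714 + 0.0726105 + 0.037804 = 0.2901285

P(S) ≈ 0.2901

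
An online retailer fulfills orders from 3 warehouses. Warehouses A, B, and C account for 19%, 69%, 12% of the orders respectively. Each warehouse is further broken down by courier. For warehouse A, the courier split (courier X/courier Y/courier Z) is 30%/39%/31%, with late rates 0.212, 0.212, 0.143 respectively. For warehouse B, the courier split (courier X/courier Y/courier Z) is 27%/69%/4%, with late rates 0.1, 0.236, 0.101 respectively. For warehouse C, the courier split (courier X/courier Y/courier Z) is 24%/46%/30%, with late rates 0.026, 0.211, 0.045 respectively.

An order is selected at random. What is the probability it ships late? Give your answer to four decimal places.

0.1840

P(L|A) = 0.3·0.212 + 0.39·0.212 + 0.31·0.143 = 0.0636 + 0.08268 + 0.04433 = 0.19061
P(L|B) = 0.27·0.1 + 0.69·0.236 + 0.04·0.101 = 0.027 + 0.16284 + 0.00404 = 0.19388
P(L|C) = 0.24·0.026 + 0.46·0.211 + 0.3·0.045 = 0.00624 + 0.09706 + 0.0135 = 0.1168
Then overall,
P(L) = 0.19·0.19061 + 0.69·0.19388 + 0.12·0.1168
      = 0.0362159 + 0.1337772 + 0.014016 = 0.1840091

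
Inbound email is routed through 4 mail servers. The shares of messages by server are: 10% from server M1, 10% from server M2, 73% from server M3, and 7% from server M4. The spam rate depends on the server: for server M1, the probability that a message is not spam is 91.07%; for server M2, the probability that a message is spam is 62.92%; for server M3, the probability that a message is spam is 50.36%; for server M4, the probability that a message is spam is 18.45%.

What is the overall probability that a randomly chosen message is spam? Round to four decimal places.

P(S|M1) = 1 − 0.9107 = 0.0893.
By the law of total probability,
P(S) = P(S|M1)·P(M1) + P(S|M2)·P(M2) + P(S|M3)·P(M3) + P(S|M4)·P(M4)
      = 0.0893·0.1 + 0.6292·0.1 + 0.5036·0.73 + 0.1845·0.07
      = 0.00893 + 0.06292 + 0.367628 + 0.012915 = 0.452393

0.4524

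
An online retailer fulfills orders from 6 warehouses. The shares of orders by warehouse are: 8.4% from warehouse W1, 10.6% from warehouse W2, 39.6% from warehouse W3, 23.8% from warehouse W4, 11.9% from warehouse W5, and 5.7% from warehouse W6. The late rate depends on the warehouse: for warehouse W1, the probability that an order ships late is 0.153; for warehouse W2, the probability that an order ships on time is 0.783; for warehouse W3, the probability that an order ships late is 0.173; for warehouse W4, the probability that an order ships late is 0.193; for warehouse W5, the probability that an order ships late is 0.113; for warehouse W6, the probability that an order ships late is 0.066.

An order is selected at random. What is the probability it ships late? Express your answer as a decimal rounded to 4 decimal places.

P(L|W2) = 1 − 0.783 = 0.217.
P(L) = P(L|W1)·P(W1) + P(L|W2)·P(W2) + P(L|W3)·P(W3) + P(L|W4)·P(W4) + P(L|W5)·P(W5) + P(L|W6)·P(W6)
      = 0.153·0.084 + 0.217·0.106 + 0.173·0.396 + 0.193·0.238 + 0.113·0.119 + 0.066·0.057
      = 0.012852 + 0.023002 + 0.068508 + 0.045934 + 0.013447 + 0.003762 = 0.167505

0.1675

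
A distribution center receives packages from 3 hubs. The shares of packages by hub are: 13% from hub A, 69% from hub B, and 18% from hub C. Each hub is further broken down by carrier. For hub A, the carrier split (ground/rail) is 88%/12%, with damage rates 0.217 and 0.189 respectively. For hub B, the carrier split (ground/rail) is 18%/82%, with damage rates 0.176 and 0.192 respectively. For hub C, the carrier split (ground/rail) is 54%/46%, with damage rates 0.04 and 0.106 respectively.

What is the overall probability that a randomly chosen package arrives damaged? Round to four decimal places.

P(D|A) = 0.88·0.217 + 0.12·0.189 = 0.19096 + 0.02268 = 0.21364
P(D|B) = 0.18·0.176 + 0.82·0.192 = 0.03168 + 0.15744 = 0.18912
P(D|C) = 0.54·0.04 + 0.46·0.106 = 0.0216 + 0.04876 = 0.07036
Then overall,
P(D) = 0.13·0.21364 + 0.69·0.18912 + 0.18·0.07036
      = 0.0277732 + 0.1304928 + 0.0126648 = 0.1709308

P(D) ≈ 0.1709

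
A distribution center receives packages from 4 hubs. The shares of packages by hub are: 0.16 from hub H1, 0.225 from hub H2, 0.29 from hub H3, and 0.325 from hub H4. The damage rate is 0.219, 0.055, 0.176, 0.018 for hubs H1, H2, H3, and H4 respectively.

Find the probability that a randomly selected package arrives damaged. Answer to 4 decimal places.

0.1043

Using total probability over the partition,
P(D) = P(D|H1)·P(H1) + P(D|H2)·P(H2) + P(D|H3)·P(H3) + P(D|H4)·P(H4)
      = 0.219·0.16 + 0.055·0.225 + 0.176·0.29 + 0.018·0.325
      = 0.03504 + 0.012375 + 0.05104 + 0.00585 = 0.104305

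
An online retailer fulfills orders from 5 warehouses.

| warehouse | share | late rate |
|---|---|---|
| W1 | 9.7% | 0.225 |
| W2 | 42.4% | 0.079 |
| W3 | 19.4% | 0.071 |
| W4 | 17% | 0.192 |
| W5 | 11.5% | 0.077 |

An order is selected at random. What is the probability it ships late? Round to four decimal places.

P(L) ≈ 0.1106

By the law of total probability,
P(L) = P(L|W1)·P(W1) + P(L|W2)·P(W2) + P(L|W3)·P(W3) + P(L|W4)·P(W4) + P(L|W5)·P(W5)
      = 0.225·0.097 + 0.079·0.424 + 0.071·0.194 + 0.192·0.17 + 0.077·0.115
      = 0.021825 + 0.033496 + 0.013774 + 0.03264 + 0.008855 = 0.11059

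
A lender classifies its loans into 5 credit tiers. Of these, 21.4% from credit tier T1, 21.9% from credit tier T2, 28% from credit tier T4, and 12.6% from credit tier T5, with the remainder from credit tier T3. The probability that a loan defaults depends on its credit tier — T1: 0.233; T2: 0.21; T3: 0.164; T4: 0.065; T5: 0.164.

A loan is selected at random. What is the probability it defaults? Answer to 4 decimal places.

P(T3) = 1 − (0.214 + 0.219 + 0.28 + 0.126) = 0.161.
Summing over the partition,
P(D) = P(D|T1)·P(T1) + P(D|T2)·P(T2) + P(D|T3)·P(T3) + P(D|T4)·P(T4) + P(D|T5)·P(T5)
      = 0.233·0.214 + 0.21·0.219 + 0.164·0.161 + 0.065·0.28 + 0.164·0.126
      = 0.049862 + 0.04599 + 0.026404 + 0.0182 + 0.020664 = 0.16112

0.1611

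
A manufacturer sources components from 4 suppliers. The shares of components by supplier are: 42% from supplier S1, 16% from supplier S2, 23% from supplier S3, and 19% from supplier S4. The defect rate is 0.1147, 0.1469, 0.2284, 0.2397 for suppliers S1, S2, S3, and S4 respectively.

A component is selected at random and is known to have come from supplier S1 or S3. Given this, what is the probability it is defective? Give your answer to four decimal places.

P(D|S) ≈ 0.1549

Let S = {S1, S3}.
P(S) = 0.42 + 0.23 = 0.65.
P(D ∩ S) = 0.1147·0.42 + 0.2284·0.23 = 0.048174 + 0.052532 = 0.100706.
P(D | S) = 0.100706 / 0.65 = 0.154932…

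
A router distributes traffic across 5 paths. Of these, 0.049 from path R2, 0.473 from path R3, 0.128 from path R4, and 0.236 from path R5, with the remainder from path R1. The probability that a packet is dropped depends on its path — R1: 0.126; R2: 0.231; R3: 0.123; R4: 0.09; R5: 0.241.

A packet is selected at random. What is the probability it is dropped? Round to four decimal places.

P(L) ≈ 0.1523

P(R1) = 1 − (0.049 + 0.473 + 0.128 + 0.236) = 0.114.
P(L) = P(L|R1)·P(R1) + P(L|R2)·P(R2) + P(L|R3)·P(R3) + P(L|R4)·P(R4) + P(L|R5)·P(R5)
      = 0.126·0.114 + 0.231·0.049 + 0.123·0.473 + 0.09·0.128 + 0.241·0.236
      = 0.014364 + 0.011319 + 0.058179 + 0.01152 + 0.056876 = 0.152258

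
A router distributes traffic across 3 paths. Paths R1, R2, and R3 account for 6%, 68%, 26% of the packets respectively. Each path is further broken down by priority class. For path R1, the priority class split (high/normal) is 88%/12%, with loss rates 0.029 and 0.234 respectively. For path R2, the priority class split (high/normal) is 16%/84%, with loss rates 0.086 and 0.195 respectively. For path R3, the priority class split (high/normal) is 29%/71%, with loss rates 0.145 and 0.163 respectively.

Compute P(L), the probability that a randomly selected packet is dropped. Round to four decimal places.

0.1650

P(L|R1) = 0.88·0.029 + 0.12·0.234 = 0.02552 + 0.02808 = 0.0536
P(L|R2) = 0.16·0.086 + 0.84·0.195 = 0.01376 + 0.1638 = 0.17756
P(L|R3) = 0.29·0.145 + 0.71·0.163 = 0.04205 + 0.11573 = 0.15778
By total probability over the outer partition,
P(L) = 0.06·0.0536 + 0.68·0.17756 + 0.26·0.15778
      = 0.003216 + 0.1207408 + 0.0410228 = 0.1649796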